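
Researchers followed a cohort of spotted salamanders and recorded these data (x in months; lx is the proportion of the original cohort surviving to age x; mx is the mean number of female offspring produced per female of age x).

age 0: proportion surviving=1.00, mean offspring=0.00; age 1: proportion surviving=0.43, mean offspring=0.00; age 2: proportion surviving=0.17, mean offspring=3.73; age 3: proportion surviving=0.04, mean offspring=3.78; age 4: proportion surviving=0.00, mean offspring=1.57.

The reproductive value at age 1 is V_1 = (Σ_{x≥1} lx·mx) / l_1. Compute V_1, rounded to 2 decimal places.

1.83

lx·mx for x ≥ 1: 0, 0.6341, 0.1512, 0 → sum = 0.7853
V_1 = 0.7853 / l_1 = 0.7853 / 0.43 = 1.826279… → 1.83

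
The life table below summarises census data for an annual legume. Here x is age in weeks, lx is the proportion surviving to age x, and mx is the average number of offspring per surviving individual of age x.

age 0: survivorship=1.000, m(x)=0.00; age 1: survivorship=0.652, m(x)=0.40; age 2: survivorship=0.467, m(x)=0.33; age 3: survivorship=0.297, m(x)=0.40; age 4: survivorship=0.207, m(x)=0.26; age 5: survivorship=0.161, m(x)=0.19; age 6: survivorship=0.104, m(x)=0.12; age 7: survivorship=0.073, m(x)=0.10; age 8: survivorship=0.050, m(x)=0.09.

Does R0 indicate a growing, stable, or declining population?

R0 = Σ lx·mx = 0 + 0.2608 + 0.15411 + 0.1188 + 0.05382 + 0.03059 + 0.01248 + 0.0073 + 0.0045 = 0.6424
R0 < 1, so the population is declining.

declining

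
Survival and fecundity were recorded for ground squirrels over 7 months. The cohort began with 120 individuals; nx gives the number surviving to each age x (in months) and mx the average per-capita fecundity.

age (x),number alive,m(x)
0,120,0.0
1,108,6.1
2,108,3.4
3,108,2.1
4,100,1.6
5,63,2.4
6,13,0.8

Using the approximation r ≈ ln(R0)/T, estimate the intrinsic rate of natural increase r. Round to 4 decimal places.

lx = nx/n0 = nx/120: 1, 0.9, 0.9, 0.9, 0.83333…, 0.525, 0.10833…
R0 = Σ lx·mx = 0 + 5.49 + 3.06 + 1.89 + 1.33333… + 1.26 + 0.08667… = 13.12…
Σ x·lx·mx = 29.433333…; T = 29.433333…/13.12… = 2.24339…
r ≈ ln(R0)/T = ln(13.12…)/2.24339… = 1.14743… → 1.1474

1.1474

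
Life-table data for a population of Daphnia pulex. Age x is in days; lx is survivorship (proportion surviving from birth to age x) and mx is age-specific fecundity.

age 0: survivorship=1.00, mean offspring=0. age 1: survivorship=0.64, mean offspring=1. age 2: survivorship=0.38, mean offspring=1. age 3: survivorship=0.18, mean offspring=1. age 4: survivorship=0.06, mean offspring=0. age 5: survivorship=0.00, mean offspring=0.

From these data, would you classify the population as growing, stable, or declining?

R0 = Σ lx·mx = 0 + 0.64 + 0.38 + 0.18 + 0 + 0 = 1.2
R0 > 1, so the population is growing.

growing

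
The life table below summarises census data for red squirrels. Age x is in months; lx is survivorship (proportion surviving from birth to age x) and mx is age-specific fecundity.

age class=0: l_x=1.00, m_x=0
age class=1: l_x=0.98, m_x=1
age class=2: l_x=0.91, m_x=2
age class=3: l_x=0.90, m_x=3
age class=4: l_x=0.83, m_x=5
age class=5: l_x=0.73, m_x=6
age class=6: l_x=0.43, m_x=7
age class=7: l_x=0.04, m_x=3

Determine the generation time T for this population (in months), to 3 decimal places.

4.086

lx·mx: 0, 0.98, 1.82, 2.7, 4.15, 4.38, 3.01, 0.12 → R0 = 17.16
x·lx·mx: 0, 0.98, 3.64, 8.1, 16.6, 21.9, 18.06, 0.84 → Σ = 70.12
T = 70.12 / 17.16 = 4.086247… → 4.086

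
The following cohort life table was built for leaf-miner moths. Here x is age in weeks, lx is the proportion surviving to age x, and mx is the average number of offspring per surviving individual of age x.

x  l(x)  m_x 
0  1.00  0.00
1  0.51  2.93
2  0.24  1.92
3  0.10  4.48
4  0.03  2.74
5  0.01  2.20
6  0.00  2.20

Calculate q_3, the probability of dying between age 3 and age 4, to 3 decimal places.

q_3 = (l_3 − l_4) / l_3 = (0.1 − 0.03) / 0.1
     = 0.07 / 0.1 = 0.7 → 0.700

0.700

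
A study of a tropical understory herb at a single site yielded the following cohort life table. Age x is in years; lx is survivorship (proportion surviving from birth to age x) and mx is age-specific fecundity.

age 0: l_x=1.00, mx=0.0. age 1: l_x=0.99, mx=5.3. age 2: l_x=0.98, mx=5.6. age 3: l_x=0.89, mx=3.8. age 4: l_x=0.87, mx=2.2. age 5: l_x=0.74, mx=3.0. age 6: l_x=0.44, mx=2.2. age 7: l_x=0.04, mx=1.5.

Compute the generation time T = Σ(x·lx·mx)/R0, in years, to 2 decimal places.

2.66

lx·mx: 0, 5.247, 5.488, 3.382, 1.914, 2.22, 0.968, 0.06 → R0 = 19.279
x·lx·mx: 0, 5.247, 10.976, 10.146, 7.656, 11.1, 5.808, 0.42 → Σ = 51.353
T = 51.353 / 19.279 = 2.663676… → 2.66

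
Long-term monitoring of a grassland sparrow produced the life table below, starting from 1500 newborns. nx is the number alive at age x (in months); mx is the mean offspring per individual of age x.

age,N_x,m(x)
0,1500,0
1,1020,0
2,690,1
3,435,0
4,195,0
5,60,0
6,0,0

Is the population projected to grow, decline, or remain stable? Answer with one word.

declining

lx = nx/n0 = nx/1500: 1, 0.68, 0.46, 0.29, 0.13, 0.04, 0
R0 = Σ lx·mx = 0 + 0 + 0.46 + 0 + 0 + 0 + 0 = 0.46
R0 < 1, so the population is declining.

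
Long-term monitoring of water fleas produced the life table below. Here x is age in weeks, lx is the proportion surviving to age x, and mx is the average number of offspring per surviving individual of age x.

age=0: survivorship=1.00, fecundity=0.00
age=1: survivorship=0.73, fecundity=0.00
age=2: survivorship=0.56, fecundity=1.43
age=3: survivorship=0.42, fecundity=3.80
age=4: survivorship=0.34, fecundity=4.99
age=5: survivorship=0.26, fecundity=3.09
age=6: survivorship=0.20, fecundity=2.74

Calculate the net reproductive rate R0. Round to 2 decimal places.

lx·mx by age: 0, 0, 0.8008, 1.596, 1.6966, 0.8034, 0.548
R0 = Σ lx·mx = 5.4448 → 5.44

5.44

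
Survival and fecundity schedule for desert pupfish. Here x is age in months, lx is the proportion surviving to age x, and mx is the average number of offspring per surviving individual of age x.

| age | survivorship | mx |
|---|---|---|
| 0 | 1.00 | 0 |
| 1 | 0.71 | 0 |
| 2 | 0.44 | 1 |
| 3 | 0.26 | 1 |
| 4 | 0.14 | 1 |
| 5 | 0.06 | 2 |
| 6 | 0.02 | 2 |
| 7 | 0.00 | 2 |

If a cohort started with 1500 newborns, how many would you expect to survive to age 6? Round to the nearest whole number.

30

Expected survivors = N0 · l_6 = 1500 × 0.02 = 30 → 30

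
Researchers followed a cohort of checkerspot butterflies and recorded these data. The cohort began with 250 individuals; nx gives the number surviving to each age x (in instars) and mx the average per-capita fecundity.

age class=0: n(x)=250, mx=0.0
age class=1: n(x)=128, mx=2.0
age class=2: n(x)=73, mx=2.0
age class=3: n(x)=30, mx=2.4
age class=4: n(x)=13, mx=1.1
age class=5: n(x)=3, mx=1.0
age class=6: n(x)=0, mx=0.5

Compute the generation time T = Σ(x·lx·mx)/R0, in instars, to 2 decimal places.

lx = nx/n0 = nx/250: 1, 0.512, 0.292, 0.12, 0.052, 0.012, 0
lx·mx: 0, 1.024, 0.584, 0.288, 0.0572, 0.012, 0 → R0 = 1.9652
x·lx·mx: 0, 1.024, 1.168, 0.864, 0.2288, 0.06, 0 → Σ = 3.3448
T = 3.3448 / 1.9652 = 1.702015… → 1.70

1.70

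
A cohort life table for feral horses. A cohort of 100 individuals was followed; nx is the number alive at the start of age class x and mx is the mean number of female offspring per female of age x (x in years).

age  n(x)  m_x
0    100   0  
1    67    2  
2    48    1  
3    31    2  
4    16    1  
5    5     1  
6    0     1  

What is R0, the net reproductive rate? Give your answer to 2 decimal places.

2.65

lx = nx/n0 = nx/100: 1, 0.67, 0.48, 0.31, 0.16, 0.05, 0
lx·mx by age: 0, 1.34, 0.48, 0.62, 0.16, 0.05, 0
R0 = Σ lx·mx = 2.65 → 2.65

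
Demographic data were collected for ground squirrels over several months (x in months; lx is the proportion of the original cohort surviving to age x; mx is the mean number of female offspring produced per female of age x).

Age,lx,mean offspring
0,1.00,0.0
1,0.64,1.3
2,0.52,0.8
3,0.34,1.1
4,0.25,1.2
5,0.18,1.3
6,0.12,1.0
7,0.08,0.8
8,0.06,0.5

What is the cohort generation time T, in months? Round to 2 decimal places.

lx·mx: 0, 0.832, 0.416, 0.374, 0.3, 0.234, 0.12, 0.064, 0.03 → R0 = 2.37
x·lx·mx: 0, 0.832, 0.832, 1.122, 1.2, 1.17, 0.72, 0.448, 0.24 → Σ = 6.564
T = 6.564 / 2.37 = 2.76962… → 2.77

2.77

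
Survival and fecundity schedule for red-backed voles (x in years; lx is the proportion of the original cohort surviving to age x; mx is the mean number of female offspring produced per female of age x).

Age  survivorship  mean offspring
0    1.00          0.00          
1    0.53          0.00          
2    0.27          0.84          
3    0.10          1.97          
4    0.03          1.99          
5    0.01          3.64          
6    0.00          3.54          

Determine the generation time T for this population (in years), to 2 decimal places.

lx·mx: 0, 0, 0.2268, 0.197, 0.0597, 0.0364, 0 → R0 = 0.5199
x·lx·mx: 0, 0, 0.4536, 0.591, 0.2388, 0.182, 0 → Σ = 1.4654
T = 1.4654 / 0.5199 = 2.818619… → 2.82

2.82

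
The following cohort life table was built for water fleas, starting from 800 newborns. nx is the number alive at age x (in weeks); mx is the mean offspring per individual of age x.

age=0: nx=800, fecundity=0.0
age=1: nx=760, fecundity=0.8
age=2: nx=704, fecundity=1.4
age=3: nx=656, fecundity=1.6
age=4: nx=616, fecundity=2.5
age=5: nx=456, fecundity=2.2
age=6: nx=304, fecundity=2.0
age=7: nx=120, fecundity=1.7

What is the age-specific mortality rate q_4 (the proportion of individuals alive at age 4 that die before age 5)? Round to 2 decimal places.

lx = nx/n0 = nx/800: 1, 0.95, 0.88, 0.82, 0.77, 0.57, 0.38, 0.15
q_4 = (l_4 − l_5) / l_4 = (0.77 − 0.57) / 0.77
     = 0.2 / 0.77 = 0.25974… → 0.26

0.26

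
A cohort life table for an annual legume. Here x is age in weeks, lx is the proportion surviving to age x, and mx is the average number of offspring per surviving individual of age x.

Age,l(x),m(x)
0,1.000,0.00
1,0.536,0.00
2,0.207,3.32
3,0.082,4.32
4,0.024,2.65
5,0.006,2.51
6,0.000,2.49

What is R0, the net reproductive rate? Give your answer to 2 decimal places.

lx·mx by age: 0, 0, 0.68724, 0.35424, 0.0636, 0.01506, 0
R0 = Σ lx·mx = 1.12014 → 1.12

1.12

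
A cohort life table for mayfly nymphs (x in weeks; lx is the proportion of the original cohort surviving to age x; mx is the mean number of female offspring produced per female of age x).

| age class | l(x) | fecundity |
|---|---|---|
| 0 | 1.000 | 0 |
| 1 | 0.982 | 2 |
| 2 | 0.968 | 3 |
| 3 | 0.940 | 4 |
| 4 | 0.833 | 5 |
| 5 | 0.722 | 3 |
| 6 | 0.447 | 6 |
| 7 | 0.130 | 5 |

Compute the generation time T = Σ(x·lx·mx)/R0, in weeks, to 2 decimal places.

3.67

lx·mx: 0, 1.964, 2.904, 3.76, 4.165, 2.166, 2.682, 0.65 → R0 = 18.291
x·lx·mx: 0, 1.964, 5.808, 11.28, 16.66, 10.83, 16.092, 4.55 → Σ = 67.184
T = 67.184 / 18.291 = 3.673063… → 3.67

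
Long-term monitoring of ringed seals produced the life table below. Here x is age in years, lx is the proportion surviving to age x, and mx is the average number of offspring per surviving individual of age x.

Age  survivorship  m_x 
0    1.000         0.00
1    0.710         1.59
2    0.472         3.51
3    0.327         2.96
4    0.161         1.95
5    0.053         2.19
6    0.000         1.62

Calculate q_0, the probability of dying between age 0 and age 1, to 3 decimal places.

q_0 = (l_0 − l_1) / l_0 = (1 − 0.71) / 1
     = 0.29 / 1 = 0.29 → 0.290

0.290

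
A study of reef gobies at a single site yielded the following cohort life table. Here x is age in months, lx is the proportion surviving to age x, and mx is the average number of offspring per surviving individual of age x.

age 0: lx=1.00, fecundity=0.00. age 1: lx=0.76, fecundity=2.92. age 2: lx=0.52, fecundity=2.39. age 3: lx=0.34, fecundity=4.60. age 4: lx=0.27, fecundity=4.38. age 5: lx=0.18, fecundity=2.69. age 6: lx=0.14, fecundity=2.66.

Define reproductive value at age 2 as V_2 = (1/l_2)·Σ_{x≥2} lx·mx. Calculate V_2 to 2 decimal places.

lx·mx for x ≥ 2: 1.2428, 1.564, 1.1826, 0.4842, 0.3724 → sum = 4.846
V_2 = 4.846 / l_2 = 4.846 / 0.52 = 9.319231… → 9.32

9.32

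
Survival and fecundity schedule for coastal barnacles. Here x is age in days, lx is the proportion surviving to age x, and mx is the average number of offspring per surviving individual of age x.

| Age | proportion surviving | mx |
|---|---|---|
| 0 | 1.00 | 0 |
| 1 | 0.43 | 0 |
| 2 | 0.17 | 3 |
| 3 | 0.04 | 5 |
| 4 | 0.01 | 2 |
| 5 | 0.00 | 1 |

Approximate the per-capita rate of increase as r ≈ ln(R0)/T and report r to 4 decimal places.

-0.1351

R0 = Σ lx·mx = 0 + 0 + 0.51 + 0.2 + 0.02 + 0 = 0.73
Σ x·lx·mx = 1.7; T = 1.7/0.73 = 2.32877…
r ≈ ln(R0)/T = ln(0.73)/2.32877… = -0.13514… → -0.1351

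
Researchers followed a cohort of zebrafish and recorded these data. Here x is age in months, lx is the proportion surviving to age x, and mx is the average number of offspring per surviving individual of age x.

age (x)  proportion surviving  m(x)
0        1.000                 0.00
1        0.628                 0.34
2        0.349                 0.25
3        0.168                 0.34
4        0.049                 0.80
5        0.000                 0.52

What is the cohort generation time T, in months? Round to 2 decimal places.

lx·mx: 0, 0.21352, 0.08725, 0.05712, 0.0392, 0 → R0 = 0.39709
x·lx·mx: 0, 0.21352, 0.1745, 0.17136, 0.1568, 0 → Σ = 0.71618
T = 0.71618 / 0.39709 = 1.803571… → 1.80

1.80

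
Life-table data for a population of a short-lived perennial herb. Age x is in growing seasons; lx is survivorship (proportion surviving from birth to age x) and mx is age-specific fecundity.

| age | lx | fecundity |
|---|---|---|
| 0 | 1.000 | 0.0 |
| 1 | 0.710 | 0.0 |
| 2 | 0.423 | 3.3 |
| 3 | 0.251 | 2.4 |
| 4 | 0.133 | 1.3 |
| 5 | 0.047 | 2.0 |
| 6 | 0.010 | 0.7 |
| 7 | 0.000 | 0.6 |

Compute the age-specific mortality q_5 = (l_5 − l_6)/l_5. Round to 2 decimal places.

0.79

q_5 = (l_5 − l_6) / l_5 = (0.047 − 0.01) / 0.047
     = 0.037 / 0.047 = 0.787234… → 0.79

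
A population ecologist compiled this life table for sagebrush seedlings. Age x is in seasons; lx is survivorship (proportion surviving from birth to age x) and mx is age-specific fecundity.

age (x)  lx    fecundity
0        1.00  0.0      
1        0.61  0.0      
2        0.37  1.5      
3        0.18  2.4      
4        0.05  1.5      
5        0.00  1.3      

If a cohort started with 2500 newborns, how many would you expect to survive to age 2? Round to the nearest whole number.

Expected survivors = N0 · l_2 = 2500 × 0.37 = 925 → 925

925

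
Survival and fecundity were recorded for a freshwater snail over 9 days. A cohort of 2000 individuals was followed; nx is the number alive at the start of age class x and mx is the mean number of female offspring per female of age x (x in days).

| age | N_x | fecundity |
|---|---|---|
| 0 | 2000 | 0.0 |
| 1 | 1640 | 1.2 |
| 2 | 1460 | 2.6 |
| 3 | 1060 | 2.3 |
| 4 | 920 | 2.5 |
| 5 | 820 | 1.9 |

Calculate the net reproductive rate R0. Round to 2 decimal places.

lx = nx/n0 = nx/2000: 1, 0.82, 0.73, 0.53, 0.46, 0.41
lx·mx by age: 0, 0.984, 1.898, 1.219, 1.15, 0.779
R0 = Σ lx·mx = 6.03 → 6.03

6.03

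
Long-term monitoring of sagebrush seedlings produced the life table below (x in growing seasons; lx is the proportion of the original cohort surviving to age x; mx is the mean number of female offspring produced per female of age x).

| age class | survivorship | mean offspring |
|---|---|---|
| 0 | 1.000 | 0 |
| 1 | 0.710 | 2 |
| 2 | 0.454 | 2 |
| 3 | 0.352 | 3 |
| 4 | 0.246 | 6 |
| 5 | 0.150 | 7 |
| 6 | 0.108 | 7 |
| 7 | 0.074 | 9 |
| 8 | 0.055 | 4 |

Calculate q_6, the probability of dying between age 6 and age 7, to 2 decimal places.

0.31

q_6 = (l_6 − l_7) / l_6 = (0.108 − 0.074) / 0.108
     = 0.034 / 0.108 = 0.314815… → 0.31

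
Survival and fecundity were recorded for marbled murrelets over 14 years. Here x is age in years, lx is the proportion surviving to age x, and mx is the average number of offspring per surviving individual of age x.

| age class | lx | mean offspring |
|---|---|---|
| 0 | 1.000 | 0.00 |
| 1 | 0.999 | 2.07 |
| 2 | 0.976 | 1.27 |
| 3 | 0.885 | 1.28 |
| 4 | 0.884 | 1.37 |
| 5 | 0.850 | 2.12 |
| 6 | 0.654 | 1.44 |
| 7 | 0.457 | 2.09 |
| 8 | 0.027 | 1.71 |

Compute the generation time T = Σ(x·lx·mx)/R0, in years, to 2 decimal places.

lx·mx: 0, 2.06793, 1.23952, 1.1328, 1.21108, 1.802, 0.94176, 0.95513, 0.04617 → R0 = 9.39639
x·lx·mx: 0, 2.06793, 2.47904, 3.3984, 4.84432, 9.01, 5.65056, 6.68591, 0.36936 → Σ = 34.50552
T = 34.50552 / 9.39639 = 3.67221… → 3.67

3.67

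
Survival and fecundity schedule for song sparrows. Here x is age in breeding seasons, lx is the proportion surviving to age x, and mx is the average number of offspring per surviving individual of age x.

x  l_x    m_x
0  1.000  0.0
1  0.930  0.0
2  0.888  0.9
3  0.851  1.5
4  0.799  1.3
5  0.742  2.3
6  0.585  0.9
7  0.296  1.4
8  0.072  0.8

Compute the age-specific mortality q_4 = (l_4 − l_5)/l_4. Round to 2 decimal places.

q_4 = (l_4 − l_5) / l_4 = (0.799 − 0.742) / 0.799
     = 0.057 / 0.799 = 0.071339… → 0.07

0.07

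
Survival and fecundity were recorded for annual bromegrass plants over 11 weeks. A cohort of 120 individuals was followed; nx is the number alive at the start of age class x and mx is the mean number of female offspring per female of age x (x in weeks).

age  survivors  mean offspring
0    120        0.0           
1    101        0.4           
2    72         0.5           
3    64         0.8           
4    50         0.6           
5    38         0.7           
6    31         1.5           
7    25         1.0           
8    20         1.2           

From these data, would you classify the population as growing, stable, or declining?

growing

lx = nx/n0 = nx/120: 1, 0.84167…, 0.6, 0.53333…, 0.41667…, 0.31667…, 0.25833…, 0.20833…, 0.16667…
R0 = Σ lx·mx = 0 + 0.336667… + 0.3 + 0.426667… + 0.25… + 0.221667… + 0.3875… + 0.208333… + 0.2… = 2.330833…
R0 > 1, so the population is growing.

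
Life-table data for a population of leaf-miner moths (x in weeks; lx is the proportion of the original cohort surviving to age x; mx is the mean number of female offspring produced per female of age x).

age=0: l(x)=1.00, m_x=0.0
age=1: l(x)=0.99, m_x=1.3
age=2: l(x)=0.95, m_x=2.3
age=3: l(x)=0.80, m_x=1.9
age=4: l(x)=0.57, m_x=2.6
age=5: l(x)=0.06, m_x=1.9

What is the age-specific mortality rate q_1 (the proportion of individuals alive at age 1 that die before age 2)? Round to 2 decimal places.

q_1 = (l_1 − l_2) / l_1 = (0.99 − 0.95) / 0.99
     = 0.04 / 0.99 = 0.040404… → 0.04

0.04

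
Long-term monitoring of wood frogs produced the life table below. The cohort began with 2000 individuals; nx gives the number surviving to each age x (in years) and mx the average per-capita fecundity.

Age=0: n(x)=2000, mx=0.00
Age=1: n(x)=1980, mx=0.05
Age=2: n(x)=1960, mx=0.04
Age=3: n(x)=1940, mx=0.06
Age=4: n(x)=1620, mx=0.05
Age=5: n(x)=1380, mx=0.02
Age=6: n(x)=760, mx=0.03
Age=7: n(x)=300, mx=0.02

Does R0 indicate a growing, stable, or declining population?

lx = nx/n0 = nx/2000: 1, 0.99, 0.98, 0.97, 0.81, 0.69, 0.38, 0.15
R0 = Σ lx·mx = 0 + 0.0495 + 0.0392 + 0.0582 + 0.0405 + 0.0138 + 0.0114 + 0.003 = 0.2156
R0 < 1, so the population is declining.

declining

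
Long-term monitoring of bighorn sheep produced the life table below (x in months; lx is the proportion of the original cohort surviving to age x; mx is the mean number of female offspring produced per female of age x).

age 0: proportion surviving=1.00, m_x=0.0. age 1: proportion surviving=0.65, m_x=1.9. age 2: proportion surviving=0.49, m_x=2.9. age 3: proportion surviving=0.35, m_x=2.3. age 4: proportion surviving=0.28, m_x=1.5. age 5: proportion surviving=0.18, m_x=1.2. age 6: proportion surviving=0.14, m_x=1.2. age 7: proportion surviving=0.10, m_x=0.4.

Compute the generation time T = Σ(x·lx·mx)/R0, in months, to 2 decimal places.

2.45

lx·mx: 0, 1.235, 1.421, 0.805, 0.42, 0.216, 0.168, 0.04 → R0 = 4.305
x·lx·mx: 0, 1.235, 2.842, 2.415, 1.68, 1.08, 1.008, 0.28 → Σ = 10.54
T = 10.54 / 4.305 = 2.448316… → 2.45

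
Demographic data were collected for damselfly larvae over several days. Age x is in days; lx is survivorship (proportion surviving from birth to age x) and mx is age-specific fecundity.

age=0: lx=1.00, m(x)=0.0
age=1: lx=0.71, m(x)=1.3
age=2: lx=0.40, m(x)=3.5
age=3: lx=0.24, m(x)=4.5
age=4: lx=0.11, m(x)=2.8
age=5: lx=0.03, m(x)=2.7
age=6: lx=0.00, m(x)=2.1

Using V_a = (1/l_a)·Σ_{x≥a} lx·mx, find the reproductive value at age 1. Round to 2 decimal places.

5.34

lx·mx for x ≥ 1: 0.923, 1.4, 1.08, 0.308, 0.081, 0 → sum = 3.792
V_1 = 3.792 / l_1 = 3.792 / 0.71 = 5.340845… → 5.34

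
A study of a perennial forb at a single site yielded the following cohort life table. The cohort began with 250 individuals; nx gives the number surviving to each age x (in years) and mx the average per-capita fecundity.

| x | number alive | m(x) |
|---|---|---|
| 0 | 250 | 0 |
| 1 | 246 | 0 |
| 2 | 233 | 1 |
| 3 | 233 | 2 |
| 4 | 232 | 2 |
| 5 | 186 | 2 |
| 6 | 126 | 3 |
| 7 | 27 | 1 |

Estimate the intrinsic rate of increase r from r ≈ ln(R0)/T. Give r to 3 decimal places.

lx = nx/n0 = nx/250: 1, 0.984, 0.932, 0.932, 0.928, 0.744, 0.504, 0.108
R0 = Σ lx·mx = 0 + 0 + 0.932 + 1.864 + 1.856 + 1.488 + 1.512 + 0.108 = 7.76
Σ x·lx·mx = 32.148; T = 32.148/7.76 = 4.14278…
r ≈ ln(R0)/T = ln(7.76)/4.14278… = 0.49459… → 0.495

0.495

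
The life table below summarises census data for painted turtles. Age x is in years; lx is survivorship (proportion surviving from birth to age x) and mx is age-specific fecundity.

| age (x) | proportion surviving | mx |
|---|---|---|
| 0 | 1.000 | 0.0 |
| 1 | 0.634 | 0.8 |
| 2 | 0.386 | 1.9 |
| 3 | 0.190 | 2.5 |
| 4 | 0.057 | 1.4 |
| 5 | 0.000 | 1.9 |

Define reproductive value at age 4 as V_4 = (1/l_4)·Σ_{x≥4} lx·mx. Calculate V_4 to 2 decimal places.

1.40

lx·mx for x ≥ 4: 0.0798, 0 → sum = 0.0798
V_4 = 0.0798 / l_4 = 0.0798 / 0.057 = 1.4 → 1.40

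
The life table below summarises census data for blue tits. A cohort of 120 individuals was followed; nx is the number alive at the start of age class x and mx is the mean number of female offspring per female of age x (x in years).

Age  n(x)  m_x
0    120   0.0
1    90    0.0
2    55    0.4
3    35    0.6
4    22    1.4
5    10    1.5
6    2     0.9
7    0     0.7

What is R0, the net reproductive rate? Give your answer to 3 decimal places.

0.755

lx = nx/n0 = nx/120: 1, 0.75, 0.45833…, 0.29167…, 0.18333…, 0.08333…, 0.01667…, 0
lx·mx by age: 0, 0, 0.183333…, 0.175…, 0.256667…, 0.125…, 0.015…, 0
R0 = Σ lx·mx = 0.755… → 0.755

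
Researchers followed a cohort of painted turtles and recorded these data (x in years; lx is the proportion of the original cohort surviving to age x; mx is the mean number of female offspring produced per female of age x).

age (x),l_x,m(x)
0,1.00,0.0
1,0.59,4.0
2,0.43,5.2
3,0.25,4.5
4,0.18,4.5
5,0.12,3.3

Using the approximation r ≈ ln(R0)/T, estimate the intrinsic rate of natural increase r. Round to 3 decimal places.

R0 = Σ lx·mx = 0 + 2.36 + 2.236 + 1.125 + 0.81 + 0.396 = 6.927
Σ x·lx·mx = 15.427; T = 15.427/6.927 = 2.22708…
r ≈ ln(R0)/T = ln(6.927)/2.22708… = 0.86904… → 0.869

0.869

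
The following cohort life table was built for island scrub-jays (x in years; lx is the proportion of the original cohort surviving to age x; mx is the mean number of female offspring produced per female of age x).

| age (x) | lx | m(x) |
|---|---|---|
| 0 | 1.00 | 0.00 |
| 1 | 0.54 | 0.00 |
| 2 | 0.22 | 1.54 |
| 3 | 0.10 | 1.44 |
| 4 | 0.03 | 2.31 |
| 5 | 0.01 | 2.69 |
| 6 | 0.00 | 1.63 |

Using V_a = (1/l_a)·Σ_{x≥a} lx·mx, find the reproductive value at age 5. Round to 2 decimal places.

lx·mx for x ≥ 5: 0.0269, 0 → sum = 0.0269
V_5 = 0.0269 / l_5 = 0.0269 / 0.01 = 2.69 → 2.69

2.69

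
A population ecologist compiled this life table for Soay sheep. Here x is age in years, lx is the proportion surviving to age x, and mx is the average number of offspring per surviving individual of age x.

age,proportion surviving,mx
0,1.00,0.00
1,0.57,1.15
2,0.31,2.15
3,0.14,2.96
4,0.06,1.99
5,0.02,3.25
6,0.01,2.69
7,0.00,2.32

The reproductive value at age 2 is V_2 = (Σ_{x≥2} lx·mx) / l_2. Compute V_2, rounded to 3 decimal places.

lx·mx for x ≥ 2: 0.6665, 0.4144, 0.1194, 0.065, 0.0269, 0 → sum = 1.2922
V_2 = 1.2922 / l_2 = 1.2922 / 0.31 = 4.168387… → 4.168

4.168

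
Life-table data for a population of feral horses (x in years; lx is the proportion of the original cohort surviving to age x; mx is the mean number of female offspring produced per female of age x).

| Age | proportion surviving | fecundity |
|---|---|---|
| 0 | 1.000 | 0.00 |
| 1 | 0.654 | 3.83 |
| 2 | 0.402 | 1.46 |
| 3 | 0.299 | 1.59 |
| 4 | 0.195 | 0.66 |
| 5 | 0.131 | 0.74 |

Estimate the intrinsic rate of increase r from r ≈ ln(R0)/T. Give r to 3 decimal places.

R0 = Σ lx·mx = 0 + 2.50482 + 0.58692 + 0.47541 + 0.1287 + 0.09694 = 3.79279
Σ x·lx·mx = 6.10439; T = 6.10439/3.79279 = 1.60947…
r ≈ ln(R0)/T = ln(3.79279)/1.60947… = 0.82829… → 0.828

0.828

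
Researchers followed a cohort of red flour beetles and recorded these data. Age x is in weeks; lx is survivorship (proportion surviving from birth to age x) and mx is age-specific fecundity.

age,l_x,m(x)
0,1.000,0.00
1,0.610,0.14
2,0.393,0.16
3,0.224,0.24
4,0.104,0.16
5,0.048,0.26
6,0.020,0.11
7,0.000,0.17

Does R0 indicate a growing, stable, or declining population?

declining

R0 = Σ lx·mx = 0 + 0.0854 + 0.06288 + 0.05376 + 0.01664 + 0.01248 + 0.0022 + 0 = 0.23336
R0 < 1, so the population is declining.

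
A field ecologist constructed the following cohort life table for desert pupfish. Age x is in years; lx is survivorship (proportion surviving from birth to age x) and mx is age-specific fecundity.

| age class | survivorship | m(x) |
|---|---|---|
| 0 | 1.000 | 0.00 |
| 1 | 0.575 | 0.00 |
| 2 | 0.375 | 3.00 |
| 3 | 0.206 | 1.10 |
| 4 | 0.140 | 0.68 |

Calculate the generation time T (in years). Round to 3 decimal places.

2.288

lx·mx: 0, 0, 1.125, 0.2266, 0.0952 → R0 = 1.4468
x·lx·mx: 0, 0, 2.25, 0.6798, 0.3808 → Σ = 3.3106
T = 3.3106 / 1.4468 = 2.288222… → 2.288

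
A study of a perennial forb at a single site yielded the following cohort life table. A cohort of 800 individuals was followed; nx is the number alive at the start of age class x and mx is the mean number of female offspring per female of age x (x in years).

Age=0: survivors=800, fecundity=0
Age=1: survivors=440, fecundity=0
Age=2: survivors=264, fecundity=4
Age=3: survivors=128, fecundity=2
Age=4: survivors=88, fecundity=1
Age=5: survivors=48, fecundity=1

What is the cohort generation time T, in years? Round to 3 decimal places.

lx = nx/n0 = nx/800: 1, 0.55, 0.33, 0.16, 0.11, 0.06
lx·mx: 0, 0, 1.32, 0.32, 0.11, 0.06 → R0 = 1.81
x·lx·mx: 0, 0, 2.64, 0.96, 0.44, 0.3 → Σ = 4.34
T = 4.34 / 1.81 = 2.39779… → 2.398

2.398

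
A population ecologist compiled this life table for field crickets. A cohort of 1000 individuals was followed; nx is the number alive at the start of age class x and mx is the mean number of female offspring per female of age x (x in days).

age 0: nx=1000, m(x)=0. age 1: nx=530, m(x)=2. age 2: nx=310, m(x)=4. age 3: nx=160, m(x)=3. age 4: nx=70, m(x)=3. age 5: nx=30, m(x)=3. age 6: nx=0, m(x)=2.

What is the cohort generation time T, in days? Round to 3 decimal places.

lx = nx/n0 = nx/1000: 1, 0.53, 0.31, 0.16, 0.07, 0.03, 0
lx·mx: 0, 1.06, 1.24, 0.48, 0.21, 0.09, 0 → R0 = 3.08
x·lx·mx: 0, 1.06, 2.48, 1.44, 0.84, 0.45, 0 → Σ = 6.27
T = 6.27 / 3.08 = 2.035714… → 2.036

2.036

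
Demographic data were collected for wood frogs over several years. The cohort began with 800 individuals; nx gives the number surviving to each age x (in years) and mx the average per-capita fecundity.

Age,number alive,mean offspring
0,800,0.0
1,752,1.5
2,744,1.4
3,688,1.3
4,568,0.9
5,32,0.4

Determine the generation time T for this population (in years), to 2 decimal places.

2.23

lx = nx/n0 = nx/800: 1, 0.94, 0.93, 0.86, 0.71, 0.04
lx·mx: 0, 1.41, 1.302, 1.118, 0.639, 0.016 → R0 = 4.485
x·lx·mx: 0, 1.41, 2.604, 3.354, 2.556, 0.08 → Σ = 10.004
T = 10.004 / 4.485 = 2.230546… → 2.23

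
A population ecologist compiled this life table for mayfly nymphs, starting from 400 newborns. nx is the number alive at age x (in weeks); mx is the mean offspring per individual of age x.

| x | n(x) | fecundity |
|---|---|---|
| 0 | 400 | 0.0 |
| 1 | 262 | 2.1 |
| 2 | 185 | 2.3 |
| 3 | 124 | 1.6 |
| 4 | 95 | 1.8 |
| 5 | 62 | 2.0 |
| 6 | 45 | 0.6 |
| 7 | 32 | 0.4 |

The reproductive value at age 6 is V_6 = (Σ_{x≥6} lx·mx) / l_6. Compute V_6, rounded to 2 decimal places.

0.88

lx = nx/n0 = nx/400: 1, 0.655, 0.4625, 0.31, 0.2375, 0.155, 0.1125, 0.08
lx·mx for x ≥ 6: 0.0675, 0.032 → sum = 0.0995
V_6 = 0.0995 / l_6 = 0.0995 / 0.1125 = 0.884444… → 0.88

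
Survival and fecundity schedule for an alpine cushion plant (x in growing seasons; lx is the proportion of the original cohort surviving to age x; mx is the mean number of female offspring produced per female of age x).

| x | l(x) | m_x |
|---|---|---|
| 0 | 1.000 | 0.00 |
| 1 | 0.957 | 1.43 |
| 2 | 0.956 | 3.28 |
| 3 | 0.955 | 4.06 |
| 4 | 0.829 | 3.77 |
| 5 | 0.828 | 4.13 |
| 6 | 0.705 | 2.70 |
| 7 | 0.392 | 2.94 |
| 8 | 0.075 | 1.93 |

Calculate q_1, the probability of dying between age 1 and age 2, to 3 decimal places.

q_1 = (l_1 − l_2) / l_1 = (0.957 − 0.956) / 0.957
     = 0.001 / 0.957 = 0.001045… → 0.001

0.001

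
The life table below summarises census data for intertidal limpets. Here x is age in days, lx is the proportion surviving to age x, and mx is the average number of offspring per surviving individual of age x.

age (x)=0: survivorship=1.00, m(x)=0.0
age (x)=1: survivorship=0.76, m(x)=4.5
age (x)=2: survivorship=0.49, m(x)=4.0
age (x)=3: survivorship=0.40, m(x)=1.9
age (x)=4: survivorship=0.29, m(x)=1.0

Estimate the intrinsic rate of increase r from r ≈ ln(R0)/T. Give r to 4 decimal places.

R0 = Σ lx·mx = 0 + 3.42 + 1.96 + 0.76 + 0.29 = 6.43
Σ x·lx·mx = 10.78; T = 10.78/6.43 = 1.67652…
r ≈ ln(R0)/T = ln(6.43)/1.67652… = 1.110025… → 1.1100

1.1100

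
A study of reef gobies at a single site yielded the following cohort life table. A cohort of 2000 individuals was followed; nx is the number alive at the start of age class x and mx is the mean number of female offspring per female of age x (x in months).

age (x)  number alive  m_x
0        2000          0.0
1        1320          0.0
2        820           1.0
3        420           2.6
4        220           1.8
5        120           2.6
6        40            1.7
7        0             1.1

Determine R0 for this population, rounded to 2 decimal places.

1.34

lx = nx/n0 = nx/2000: 1, 0.66, 0.41, 0.21, 0.11, 0.06, 0.02, 0
lx·mx by age: 0, 0, 0.41, 0.546, 0.198, 0.156, 0.034, 0
R0 = Σ lx·mx = 1.344 → 1.34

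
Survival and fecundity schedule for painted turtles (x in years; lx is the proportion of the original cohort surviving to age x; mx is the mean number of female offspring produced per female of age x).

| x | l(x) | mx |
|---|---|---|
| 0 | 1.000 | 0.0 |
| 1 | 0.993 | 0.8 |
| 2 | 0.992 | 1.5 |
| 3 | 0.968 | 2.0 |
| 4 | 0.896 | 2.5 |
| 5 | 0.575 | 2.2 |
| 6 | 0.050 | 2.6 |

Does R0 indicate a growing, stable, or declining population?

R0 = Σ lx·mx = 0 + 0.7944 + 1.488 + 1.936 + 2.24 + 1.265 + 0.13 = 7.8534
R0 > 1, so the population is growing.

growing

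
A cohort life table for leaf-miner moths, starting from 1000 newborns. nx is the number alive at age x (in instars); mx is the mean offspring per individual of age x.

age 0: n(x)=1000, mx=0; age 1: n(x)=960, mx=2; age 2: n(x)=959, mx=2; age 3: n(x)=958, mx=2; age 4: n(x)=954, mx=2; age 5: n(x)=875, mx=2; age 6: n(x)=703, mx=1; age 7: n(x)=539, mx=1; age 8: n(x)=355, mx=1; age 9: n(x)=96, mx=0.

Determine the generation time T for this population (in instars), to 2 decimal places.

3.52

lx = nx/n0 = nx/1000: 1, 0.96, 0.959, 0.958, 0.954, 0.875, 0.703, 0.539, 0.355, 0.096
lx·mx: 0, 1.92, 1.918, 1.916, 1.908, 1.75, 0.703, 0.539, 0.355, 0 → R0 = 11.009
x·lx·mx: 0, 1.92, 3.836, 5.748, 7.632, 8.75, 4.218, 3.773, 2.84, 0 → Σ = 38.717
T = 38.717 / 11.009 = 3.51685… → 3.52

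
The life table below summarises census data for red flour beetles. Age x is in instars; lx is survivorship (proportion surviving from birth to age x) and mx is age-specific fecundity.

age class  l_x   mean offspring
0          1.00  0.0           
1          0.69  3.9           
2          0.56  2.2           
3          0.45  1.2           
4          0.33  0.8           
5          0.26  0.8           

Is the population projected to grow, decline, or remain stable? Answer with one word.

R0 = Σ lx·mx = 0 + 2.691 + 1.232 + 0.54 + 0.264 + 0.208 = 4.935
R0 > 1, so the population is growing.

growing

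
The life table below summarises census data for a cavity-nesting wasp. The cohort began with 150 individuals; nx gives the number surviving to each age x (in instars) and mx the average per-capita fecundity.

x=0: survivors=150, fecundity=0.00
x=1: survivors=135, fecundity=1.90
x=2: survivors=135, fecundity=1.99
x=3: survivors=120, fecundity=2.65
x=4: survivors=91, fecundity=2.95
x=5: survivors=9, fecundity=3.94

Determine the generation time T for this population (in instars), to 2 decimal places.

2.61

lx = nx/n0 = nx/150: 1, 0.9, 0.9, 0.8, 0.60667…, 0.06
lx·mx: 0, 1.71, 1.791, 2.12, 1.789667…, 0.2364 → R0 = 7.647067…
x·lx·mx: 0, 1.71, 3.582, 6.36, 7.158667…, 1.182 → Σ = 19.992667…
T = 19.992667… / 7.647067… = 2.614423… → 2.61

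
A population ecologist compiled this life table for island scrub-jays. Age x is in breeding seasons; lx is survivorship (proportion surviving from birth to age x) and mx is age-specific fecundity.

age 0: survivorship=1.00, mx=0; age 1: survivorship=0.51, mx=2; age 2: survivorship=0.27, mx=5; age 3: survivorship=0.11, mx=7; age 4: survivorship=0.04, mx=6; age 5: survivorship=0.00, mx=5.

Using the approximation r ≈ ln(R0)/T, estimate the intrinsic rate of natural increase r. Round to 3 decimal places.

R0 = Σ lx·mx = 0 + 1.02 + 1.35 + 0.77 + 0.24 + 0 = 3.38
Σ x·lx·mx = 6.99; T = 6.99/3.38 = 2.06805…
r ≈ ln(R0)/T = ln(3.38)/2.06805… = 0.5889… → 0.589

0.589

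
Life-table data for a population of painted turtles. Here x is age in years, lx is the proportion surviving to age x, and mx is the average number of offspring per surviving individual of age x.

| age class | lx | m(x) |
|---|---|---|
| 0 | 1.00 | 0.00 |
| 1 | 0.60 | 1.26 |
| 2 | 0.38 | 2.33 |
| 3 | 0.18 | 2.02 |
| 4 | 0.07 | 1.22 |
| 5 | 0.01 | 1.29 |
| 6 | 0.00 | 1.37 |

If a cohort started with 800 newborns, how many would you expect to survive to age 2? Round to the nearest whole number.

Expected survivors = N0 · l_2 = 800 × 0.38 = 304 → 304

304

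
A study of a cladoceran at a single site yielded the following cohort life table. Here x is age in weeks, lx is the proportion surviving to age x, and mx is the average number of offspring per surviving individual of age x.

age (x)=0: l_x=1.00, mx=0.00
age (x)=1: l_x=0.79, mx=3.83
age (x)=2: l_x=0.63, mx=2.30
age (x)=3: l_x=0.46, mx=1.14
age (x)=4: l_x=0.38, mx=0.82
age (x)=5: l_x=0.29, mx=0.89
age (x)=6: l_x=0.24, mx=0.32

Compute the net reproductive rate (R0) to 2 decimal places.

5.65

lx·mx by age: 0, 3.0257, 1.449, 0.5244, 0.3116, 0.2581, 0.0768
R0 = Σ lx·mx = 5.6456 → 5.65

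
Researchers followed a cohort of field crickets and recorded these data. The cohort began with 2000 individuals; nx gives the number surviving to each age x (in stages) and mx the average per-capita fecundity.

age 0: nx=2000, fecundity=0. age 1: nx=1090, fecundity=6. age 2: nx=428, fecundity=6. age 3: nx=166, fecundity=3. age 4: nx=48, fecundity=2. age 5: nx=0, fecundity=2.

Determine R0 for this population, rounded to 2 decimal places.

4.85

lx = nx/n0 = nx/2000: 1, 0.545, 0.214, 0.083, 0.024, 0
lx·mx by age: 0, 3.27, 1.284, 0.249, 0.048, 0
R0 = Σ lx·mx = 4.851 → 4.85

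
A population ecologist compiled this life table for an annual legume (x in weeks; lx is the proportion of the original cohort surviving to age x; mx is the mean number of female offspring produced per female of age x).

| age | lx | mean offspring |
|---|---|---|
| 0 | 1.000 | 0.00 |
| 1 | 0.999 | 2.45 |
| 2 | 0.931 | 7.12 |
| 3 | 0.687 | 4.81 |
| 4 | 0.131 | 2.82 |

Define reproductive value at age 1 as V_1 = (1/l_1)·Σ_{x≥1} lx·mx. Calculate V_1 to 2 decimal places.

12.76

lx·mx for x ≥ 1: 2.44755, 6.62872, 3.30447, 0.36942 → sum = 12.75016
V_1 = 12.75016 / l_1 = 12.75016 / 0.999 = 12.762923… → 12.76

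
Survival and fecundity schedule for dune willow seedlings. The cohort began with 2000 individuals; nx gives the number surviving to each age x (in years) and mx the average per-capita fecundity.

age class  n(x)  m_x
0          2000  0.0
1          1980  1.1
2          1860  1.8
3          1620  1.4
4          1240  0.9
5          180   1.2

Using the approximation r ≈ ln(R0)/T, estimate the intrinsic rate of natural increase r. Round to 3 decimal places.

0.653

lx = nx/n0 = nx/2000: 1, 0.99, 0.93, 0.81, 0.62, 0.09
R0 = Σ lx·mx = 0 + 1.089 + 1.674 + 1.134 + 0.558 + 0.108 = 4.563
Σ x·lx·mx = 10.611; T = 10.611/4.563 = 2.32544…
r ≈ ln(R0)/T = ln(4.563)/2.32544… = 0.65277… → 0.653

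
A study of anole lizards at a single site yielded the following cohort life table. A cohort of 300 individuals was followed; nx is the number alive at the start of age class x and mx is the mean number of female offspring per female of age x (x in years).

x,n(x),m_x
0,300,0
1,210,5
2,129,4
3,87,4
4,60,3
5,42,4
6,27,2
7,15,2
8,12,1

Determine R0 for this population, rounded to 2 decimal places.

lx = nx/n0 = nx/300: 1, 0.7, 0.43, 0.29, 0.2, 0.14, 0.09, 0.05, 0.04
lx·mx by age: 0, 3.5, 1.72, 1.16, 0.6, 0.56, 0.18, 0.1, 0.04
R0 = Σ lx·mx = 7.86 → 7.86

7.86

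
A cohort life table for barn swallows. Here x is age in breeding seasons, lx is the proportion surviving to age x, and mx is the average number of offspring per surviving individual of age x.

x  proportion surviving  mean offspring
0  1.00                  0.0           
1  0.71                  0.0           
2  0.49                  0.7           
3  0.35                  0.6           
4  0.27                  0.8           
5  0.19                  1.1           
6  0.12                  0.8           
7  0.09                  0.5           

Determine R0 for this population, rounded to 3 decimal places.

1.119

lx·mx by age: 0, 0, 0.343, 0.21, 0.216, 0.209, 0.096, 0.045
R0 = Σ lx·mx = 1.119 → 1.119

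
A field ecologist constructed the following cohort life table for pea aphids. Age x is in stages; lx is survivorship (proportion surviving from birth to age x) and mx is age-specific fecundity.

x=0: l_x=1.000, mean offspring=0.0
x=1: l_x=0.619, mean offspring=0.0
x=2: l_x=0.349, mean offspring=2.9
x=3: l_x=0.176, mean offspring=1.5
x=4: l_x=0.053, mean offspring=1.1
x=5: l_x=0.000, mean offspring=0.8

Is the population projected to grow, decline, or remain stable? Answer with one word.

R0 = Σ lx·mx = 0 + 0 + 1.0121 + 0.264 + 0.0583 + 0 = 1.3344
R0 > 1, so the population is growing.

growing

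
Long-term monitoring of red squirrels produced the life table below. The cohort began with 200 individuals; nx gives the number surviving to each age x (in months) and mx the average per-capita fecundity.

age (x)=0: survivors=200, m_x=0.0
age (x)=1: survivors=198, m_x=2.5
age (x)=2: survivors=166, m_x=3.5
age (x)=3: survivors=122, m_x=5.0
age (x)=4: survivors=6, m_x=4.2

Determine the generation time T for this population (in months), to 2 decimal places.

2.10

lx = nx/n0 = nx/200: 1, 0.99, 0.83, 0.61, 0.03
lx·mx: 0, 2.475, 2.905, 3.05, 0.126 → R0 = 8.556
x·lx·mx: 0, 2.475, 5.81, 9.15, 0.504 → Σ = 17.939
T = 17.939 / 8.556 = 2.096657… → 2.10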